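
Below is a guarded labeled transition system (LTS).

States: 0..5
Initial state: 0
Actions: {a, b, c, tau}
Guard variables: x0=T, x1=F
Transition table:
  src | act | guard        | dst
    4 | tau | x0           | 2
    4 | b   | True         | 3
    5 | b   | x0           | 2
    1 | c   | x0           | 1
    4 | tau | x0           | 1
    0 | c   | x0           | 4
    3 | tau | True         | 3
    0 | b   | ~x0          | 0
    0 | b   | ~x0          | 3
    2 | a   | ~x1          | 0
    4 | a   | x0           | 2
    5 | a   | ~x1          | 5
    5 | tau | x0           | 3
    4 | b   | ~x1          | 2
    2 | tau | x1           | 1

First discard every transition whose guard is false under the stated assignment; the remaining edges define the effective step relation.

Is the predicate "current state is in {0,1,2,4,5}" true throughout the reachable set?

Inv-set: {0,1,2,4,5}
Reach set: {0,1,2,3,4}
  0: ✓
  1: ✓
  2: ✓
  3: ✗ unsafe
  4: ✓
witness against invariant: c·b → 3

Answer: INVARIANT VIOLATED at state 3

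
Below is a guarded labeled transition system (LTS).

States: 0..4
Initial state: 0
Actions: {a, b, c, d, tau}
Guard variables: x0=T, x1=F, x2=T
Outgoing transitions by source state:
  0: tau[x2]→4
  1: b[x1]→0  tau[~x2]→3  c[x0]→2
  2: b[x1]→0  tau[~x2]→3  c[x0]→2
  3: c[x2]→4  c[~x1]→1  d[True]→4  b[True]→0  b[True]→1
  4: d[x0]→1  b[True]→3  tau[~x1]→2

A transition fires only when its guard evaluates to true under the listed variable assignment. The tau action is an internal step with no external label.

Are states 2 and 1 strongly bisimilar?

Refine partition for ~:
  P[0] = {{0,1,2,3,4}}
  P[1] = {{0},{1,2},{3},{4}}
4 equivalence class(es) (converged in 2)
[2]={1,2}  [1]={1,2}

Answer: BISIMILAR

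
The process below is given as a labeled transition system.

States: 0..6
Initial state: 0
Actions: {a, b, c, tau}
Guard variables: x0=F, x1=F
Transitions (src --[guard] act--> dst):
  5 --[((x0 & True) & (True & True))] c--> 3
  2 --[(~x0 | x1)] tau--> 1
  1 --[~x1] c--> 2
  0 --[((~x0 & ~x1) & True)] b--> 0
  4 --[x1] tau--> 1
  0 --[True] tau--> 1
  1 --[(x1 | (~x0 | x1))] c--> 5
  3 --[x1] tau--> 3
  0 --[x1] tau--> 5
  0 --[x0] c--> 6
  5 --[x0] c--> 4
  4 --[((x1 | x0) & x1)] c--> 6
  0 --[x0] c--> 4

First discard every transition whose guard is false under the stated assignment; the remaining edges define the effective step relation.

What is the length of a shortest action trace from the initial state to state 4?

Answer: UNREACHABLE

Analysis:
Layered search for 4:
  depth 0: {0}
  depth 1: {1}
  depth 2: {2,5}
4 never appears.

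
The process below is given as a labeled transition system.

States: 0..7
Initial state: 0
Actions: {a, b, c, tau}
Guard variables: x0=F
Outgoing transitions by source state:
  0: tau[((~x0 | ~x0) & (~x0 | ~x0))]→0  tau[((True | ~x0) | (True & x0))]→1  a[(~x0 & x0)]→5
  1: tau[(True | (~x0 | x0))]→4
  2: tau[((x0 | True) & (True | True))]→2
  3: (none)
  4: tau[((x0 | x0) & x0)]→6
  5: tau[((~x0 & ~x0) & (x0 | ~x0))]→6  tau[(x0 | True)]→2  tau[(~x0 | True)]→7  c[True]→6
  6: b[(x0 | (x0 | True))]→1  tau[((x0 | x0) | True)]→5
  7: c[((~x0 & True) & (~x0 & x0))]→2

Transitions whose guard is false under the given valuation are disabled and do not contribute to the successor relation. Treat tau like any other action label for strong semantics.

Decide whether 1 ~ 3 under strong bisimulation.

Refine partition for ~:
  round 0: {{0,1,2,3,4,5,6,7}}
  round 1: {{0,1,2},{3,4,7},{5},{6}}
  round 2: {{0,2},{1},{3,4,7},{5},{6}}
  round 3: {{0},{1},{2},{3,4,7},{5},{6}}
6 equivalence class(es) (converged in 4)
1∈{1}, 3∈{3,4,7}

Answer: NOT BISIMILAR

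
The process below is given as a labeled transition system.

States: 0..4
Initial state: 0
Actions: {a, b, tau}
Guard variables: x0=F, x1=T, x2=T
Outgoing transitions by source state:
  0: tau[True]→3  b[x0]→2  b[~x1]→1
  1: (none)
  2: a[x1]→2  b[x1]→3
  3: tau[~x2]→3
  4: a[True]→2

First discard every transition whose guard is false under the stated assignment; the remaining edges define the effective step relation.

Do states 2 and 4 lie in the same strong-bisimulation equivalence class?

Bisimulation quotient by refinement:
  π0 = {{0,1,2,3,4}}
  π1 = {{0},{1,3},{2},{4}}
stable after 2 split(s): 4 block(s)
class of 2: {2}; class of 4: {4}

Answer: NOT BISIMILAR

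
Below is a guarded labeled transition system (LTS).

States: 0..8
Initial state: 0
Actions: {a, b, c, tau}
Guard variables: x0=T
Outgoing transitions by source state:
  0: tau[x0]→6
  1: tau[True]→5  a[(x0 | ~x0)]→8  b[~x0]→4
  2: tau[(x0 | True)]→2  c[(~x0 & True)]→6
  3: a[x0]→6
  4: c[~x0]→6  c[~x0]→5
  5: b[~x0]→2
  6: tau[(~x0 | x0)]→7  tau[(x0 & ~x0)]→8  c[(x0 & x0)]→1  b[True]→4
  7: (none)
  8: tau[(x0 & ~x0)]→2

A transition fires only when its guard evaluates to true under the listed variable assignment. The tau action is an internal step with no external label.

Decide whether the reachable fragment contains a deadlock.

R = {0,1,4,5,6,7,8}
  0: tau→6  [1 out]
  1: a→8  tau→5  [2 out]
  4: ∅  [STUCK]
  5: ∅  [STUCK]
  6: b→4  c→1  tau→7  [3 out]
  7: ∅  [STUCK]
  8: ∅  [STUCK]
Path to 4: tau·b

Answer: DEADLOCK at state 4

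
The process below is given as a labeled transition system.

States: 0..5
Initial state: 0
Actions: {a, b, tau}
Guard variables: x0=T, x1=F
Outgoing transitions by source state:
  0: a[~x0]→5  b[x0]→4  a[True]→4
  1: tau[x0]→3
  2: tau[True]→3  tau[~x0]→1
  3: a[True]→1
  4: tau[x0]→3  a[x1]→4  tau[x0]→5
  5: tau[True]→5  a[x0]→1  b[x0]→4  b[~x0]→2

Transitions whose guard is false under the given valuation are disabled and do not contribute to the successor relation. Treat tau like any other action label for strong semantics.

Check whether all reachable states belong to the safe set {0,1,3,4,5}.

Safe = {0,1,3,4,5}
Reachable = {0,1,3,4,5}
  0: safe
  1: safe
  3: safe
  4: safe
  5: safe

Answer: INVARIANT HOLDS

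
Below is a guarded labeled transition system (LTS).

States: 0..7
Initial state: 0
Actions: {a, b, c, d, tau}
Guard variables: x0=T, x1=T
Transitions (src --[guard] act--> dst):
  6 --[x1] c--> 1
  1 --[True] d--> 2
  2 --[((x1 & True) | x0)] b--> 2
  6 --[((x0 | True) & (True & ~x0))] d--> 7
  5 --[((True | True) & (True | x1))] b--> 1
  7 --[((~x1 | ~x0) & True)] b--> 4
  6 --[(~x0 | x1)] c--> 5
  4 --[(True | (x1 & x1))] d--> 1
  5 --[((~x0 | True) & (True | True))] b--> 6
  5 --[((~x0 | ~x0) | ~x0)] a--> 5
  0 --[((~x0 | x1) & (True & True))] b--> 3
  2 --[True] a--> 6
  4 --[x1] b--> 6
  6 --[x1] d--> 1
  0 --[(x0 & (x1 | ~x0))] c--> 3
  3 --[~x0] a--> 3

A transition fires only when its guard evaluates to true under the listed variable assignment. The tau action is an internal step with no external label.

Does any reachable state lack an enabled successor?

Answer: DEADLOCK at state 3

Analysis:
R = {0,3}
  0: b→3  c→3  [2 exit(s)]
  3: ∅  [STUCK]
witness 3: b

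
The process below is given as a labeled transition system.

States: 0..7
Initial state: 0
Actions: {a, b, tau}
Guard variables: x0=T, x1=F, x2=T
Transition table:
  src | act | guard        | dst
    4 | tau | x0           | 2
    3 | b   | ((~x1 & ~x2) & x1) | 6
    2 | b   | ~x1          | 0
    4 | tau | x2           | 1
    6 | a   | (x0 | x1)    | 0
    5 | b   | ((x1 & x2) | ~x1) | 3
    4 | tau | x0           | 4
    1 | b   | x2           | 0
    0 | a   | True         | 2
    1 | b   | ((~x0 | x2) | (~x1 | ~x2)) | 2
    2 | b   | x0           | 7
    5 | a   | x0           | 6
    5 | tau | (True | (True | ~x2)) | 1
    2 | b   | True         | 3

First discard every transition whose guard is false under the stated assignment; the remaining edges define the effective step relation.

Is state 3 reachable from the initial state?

Answer: REACHABLE

Working:
Guard filter leaves 13 enabled edge(s).
L0 = {0}
L1 = {2}  now seen {0,2}
L2 = {3,7}  now seen {0,2,3,7}
Reachable = {0,2,3,7}
trace reaching 3: a·b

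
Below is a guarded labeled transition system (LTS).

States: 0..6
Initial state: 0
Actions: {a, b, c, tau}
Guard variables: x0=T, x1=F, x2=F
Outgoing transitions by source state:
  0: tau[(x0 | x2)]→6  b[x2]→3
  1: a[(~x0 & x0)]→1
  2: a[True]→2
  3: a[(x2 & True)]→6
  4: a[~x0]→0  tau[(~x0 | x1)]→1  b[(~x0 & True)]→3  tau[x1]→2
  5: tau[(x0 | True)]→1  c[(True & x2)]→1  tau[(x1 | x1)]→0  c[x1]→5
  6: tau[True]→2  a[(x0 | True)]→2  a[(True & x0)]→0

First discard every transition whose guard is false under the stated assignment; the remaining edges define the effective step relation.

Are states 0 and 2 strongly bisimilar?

Answer: NOT BISIMILAR

Working:
Bisimulation quotient by refinement:
  π0 = {{0,1,2,3,4,5,6}}
  π1 = {{0,5},{1,3,4},{2},{6}}
  π2 = {{0},{1,3,4},{2},{5},{6}}
stable after 3 split(s): 5 block(s)
class of 0: {0}; class of 2: {2}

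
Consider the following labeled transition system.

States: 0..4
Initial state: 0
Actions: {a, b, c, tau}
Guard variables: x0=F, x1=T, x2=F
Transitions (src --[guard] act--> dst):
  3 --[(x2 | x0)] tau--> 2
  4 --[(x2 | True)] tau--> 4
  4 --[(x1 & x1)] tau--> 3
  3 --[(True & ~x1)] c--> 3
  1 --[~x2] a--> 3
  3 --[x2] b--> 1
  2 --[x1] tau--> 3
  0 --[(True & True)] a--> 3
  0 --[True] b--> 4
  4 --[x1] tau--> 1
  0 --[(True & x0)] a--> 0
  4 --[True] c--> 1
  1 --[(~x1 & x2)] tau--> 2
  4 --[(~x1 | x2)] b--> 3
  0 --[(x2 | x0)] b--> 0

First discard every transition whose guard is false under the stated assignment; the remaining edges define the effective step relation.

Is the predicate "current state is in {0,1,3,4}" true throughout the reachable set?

Answer: INVARIANT HOLDS

Trace:
Safe = {0,1,3,4}
R = {0,1,3,4}
  0: ✓
  1: ✓
  3: ✓
  4: ✓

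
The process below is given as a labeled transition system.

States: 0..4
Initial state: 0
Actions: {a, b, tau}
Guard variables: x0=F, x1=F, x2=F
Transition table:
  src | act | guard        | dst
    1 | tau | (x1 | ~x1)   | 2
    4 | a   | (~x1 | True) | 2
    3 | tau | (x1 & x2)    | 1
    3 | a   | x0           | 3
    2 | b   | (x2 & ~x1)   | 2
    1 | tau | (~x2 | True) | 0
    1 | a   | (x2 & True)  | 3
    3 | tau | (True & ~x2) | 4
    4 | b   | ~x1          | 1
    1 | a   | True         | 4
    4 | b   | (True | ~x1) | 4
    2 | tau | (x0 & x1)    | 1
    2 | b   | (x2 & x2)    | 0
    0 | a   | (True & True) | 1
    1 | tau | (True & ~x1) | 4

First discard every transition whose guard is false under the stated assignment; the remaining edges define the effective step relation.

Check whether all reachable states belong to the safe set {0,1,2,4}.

Safe = {0,1,2,4}
R = {0,1,2,4}
  0: safe
  1: safe
  2: safe
  4: safe

Answer: INVARIANT HOLDS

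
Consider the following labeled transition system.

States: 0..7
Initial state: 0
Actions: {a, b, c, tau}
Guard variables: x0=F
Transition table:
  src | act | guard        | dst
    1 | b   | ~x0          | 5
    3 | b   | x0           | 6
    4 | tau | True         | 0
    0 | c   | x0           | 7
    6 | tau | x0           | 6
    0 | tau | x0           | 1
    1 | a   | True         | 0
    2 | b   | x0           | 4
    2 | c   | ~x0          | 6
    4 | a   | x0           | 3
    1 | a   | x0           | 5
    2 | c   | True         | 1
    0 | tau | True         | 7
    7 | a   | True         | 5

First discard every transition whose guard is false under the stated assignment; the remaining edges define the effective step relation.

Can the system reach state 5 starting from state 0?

Answer: REACHABLE

Trace:
7 transition(s) survive guard evaluation.
Layer 0: {0}
Layer 1: {7}  now seen {0,7}
Layer 2: {5}  now seen {0,5,7}
R = {0,5,7}
trace reaching 5: tau·a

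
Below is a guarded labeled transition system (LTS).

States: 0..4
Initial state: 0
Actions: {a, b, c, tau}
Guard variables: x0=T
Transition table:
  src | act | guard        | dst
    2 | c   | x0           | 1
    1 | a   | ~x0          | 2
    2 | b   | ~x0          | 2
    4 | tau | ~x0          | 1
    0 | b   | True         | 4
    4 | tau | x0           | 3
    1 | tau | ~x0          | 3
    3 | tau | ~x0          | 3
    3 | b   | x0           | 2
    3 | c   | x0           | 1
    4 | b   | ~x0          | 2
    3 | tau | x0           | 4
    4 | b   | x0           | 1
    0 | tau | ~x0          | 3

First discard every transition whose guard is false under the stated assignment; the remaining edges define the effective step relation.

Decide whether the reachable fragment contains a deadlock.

Answer: DEADLOCK at state 1

Trace:
Reach set: {0,1,2,3,4}
  0: b→4  [1 exit(s)]
  1: ∅  [STUCK]
  2: c→1  [1 exit(s)]
  3: b→2  c→1  tau→4  [3 exit(s)]
  4: b→1  tau→3  [2 exit(s)]
trace reaching 1: b·b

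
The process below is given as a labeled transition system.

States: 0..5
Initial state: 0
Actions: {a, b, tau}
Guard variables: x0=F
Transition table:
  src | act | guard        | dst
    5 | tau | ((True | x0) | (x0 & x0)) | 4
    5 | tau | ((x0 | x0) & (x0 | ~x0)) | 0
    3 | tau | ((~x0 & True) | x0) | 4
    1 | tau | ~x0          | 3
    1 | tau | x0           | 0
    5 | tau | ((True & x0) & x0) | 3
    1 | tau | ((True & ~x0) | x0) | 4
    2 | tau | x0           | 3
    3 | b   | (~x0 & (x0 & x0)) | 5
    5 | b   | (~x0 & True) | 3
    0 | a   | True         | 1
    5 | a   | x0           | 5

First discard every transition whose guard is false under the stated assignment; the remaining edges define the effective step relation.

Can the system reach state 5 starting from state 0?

Answer: UNREACHABLE

Analysis:
After dropping false guards: 6 live edges.
depth 0: {0}
depth 1: {1}  cumulative {0,1}
depth 2: {3,4}  cumulative {0,1,3,4}
Reachable = {0,1,3,4}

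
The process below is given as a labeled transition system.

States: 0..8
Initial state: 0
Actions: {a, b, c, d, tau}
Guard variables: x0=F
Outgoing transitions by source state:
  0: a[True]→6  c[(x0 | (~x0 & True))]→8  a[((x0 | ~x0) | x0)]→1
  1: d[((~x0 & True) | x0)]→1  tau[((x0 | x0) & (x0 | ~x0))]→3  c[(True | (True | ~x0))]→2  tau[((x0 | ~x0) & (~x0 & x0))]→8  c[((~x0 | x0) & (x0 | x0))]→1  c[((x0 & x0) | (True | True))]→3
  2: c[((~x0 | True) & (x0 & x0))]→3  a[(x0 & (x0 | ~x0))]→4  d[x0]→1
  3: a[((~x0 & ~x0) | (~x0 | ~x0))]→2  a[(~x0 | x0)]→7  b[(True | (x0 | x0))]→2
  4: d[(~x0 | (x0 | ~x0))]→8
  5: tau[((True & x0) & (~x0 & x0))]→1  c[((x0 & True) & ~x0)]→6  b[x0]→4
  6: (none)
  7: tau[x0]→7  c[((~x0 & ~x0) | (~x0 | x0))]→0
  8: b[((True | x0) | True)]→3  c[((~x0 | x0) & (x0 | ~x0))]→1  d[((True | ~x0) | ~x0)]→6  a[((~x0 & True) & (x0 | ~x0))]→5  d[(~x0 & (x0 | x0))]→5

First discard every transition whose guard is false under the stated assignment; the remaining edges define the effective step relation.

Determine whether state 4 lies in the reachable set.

15 transition(s) survive guard evaluation.
L0 = {0}
L1 = {1,6,8}  now seen {0,1,6,8}
L2 = {2,3,5}  now seen {0,1,2,3,5,6,8}
L3 = {7}  now seen {0,1,2,3,5,6,7,8}
Reachable = {0,1,2,3,5,6,7,8}

Answer: UNREACHABLE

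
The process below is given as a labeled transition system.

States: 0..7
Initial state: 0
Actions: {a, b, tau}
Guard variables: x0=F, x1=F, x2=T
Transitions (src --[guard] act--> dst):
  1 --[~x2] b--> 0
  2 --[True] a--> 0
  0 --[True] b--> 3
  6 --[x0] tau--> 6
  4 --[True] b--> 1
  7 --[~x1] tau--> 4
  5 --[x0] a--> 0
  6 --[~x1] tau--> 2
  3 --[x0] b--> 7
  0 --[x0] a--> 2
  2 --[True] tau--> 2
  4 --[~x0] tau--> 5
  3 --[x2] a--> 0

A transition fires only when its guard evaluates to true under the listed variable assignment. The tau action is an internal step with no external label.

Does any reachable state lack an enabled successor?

Reachable = {0,3}
  0: b→3  [deg 1]
  3: a→0  [deg 1]

Answer: DEADLOCK-FREE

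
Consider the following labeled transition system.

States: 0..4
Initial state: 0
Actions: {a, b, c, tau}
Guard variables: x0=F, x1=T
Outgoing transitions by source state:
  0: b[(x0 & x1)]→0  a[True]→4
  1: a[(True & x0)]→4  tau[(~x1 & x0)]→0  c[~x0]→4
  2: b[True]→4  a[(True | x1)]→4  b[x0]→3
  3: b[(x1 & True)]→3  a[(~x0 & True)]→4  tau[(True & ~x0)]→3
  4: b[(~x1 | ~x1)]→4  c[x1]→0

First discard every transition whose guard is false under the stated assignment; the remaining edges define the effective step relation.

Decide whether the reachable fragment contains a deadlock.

Reach set: {0,4}
  0: a→4  [1 out]
  4: c→0  [1 out]

Answer: DEADLOCK-FREE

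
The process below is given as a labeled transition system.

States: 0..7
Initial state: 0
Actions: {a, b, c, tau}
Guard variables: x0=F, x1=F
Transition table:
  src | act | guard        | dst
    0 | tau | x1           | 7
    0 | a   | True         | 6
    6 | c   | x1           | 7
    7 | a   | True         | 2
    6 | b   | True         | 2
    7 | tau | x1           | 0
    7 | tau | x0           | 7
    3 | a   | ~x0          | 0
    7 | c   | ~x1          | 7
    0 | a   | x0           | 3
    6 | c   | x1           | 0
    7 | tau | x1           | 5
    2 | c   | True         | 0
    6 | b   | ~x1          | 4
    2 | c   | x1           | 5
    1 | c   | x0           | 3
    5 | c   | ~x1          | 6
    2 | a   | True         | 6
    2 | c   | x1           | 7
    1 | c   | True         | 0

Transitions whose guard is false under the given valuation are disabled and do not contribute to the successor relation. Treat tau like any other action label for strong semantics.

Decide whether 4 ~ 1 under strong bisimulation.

Refine partition for ~:
  round 0: {{0,1,2,3,4,5,6,7}}
  round 1: {{0,3},{1,5},{2,7},{4},{6}}
  round 2: {{0},{1},{2},{3},{4},{5},{6},{7}}
8 equivalence class(es) (converged in 3)
4∈{4}, 1∈{1}

Answer: NOT BISIMILAR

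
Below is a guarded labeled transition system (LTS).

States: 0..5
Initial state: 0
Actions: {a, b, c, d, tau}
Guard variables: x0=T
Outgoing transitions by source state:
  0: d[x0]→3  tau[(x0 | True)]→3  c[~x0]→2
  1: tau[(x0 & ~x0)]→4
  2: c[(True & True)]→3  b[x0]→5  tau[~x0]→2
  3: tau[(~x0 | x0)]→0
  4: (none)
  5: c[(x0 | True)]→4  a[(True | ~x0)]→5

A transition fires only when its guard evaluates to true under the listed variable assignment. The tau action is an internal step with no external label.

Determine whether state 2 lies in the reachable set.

Answer: UNREACHABLE

Trace:
7 transition(s) survive guard evaluation.
depth 0: {0}
depth 1: {3}  total {0,3}
Reach set: {0,3}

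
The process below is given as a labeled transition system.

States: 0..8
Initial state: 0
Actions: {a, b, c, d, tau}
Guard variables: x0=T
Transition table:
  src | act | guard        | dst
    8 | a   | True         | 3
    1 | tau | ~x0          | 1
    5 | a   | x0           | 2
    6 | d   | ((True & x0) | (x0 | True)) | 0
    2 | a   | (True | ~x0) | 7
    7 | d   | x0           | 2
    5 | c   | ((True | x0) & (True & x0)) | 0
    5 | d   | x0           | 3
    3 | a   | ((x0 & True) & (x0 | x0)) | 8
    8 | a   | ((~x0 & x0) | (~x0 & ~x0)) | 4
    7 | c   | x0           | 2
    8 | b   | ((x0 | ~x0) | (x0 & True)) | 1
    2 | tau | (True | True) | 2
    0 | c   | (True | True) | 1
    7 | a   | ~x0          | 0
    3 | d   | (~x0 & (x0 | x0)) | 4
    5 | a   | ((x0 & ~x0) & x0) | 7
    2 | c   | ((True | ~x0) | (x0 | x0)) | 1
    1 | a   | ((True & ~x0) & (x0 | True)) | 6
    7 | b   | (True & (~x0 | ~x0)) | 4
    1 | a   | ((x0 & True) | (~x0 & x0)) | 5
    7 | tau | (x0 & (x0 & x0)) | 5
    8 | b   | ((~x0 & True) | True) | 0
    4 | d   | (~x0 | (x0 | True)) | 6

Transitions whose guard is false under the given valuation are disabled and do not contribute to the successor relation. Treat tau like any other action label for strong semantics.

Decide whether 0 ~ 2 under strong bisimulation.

Compute ~ classes (split until stable):
  π0 = {{0,1,2,3,4,5,6,7,8}}
  π1 = {{0},{1,3},{2},{4,6},{5},{7},{8}}
  π2 = {{0},{1},{2},{3},{4},{5},{6},{7},{8}}
9 equivalence class(es) (converged in 3)
class of 0: {0}; class of 2: {2}

Answer: NOT BISIMILAR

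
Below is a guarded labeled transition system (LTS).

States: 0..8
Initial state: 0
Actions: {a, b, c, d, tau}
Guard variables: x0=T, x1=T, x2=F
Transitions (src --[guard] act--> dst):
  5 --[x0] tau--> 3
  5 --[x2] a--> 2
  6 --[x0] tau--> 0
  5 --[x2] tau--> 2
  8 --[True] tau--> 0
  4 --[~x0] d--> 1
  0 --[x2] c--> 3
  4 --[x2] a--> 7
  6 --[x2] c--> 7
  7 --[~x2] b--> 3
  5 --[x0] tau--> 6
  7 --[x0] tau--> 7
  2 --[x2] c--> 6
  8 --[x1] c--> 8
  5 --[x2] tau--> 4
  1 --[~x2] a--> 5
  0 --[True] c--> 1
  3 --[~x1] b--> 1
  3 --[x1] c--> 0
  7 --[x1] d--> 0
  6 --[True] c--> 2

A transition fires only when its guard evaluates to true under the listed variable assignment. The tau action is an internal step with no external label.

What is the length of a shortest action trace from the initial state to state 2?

Answer: 4

Trace:
Breadth-first toward 2:
  depth 0: {0}
  depth 1: {1}
  depth 2: {5}
  depth 3: {3,6}
  depth 4: {2}
first hit 2 at d=4 via c·a·tau·c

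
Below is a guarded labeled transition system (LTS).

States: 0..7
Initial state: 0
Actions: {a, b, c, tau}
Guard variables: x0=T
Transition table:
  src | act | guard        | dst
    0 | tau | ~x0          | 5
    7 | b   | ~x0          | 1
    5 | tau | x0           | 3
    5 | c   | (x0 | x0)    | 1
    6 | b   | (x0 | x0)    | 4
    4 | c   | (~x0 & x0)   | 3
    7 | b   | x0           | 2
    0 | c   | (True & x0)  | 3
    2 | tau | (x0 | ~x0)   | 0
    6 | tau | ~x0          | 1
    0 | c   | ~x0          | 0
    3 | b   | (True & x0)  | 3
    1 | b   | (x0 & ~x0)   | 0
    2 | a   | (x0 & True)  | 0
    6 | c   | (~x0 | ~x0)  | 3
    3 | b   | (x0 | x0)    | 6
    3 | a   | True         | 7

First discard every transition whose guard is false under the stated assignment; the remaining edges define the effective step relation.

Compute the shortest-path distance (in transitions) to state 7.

Answer: 2

Trace:
Breadth-first toward 7:
  Layer 0: {0}
  Layer 1: {3}
  Layer 2: {6,7}
7 enters at depth 2; path c·a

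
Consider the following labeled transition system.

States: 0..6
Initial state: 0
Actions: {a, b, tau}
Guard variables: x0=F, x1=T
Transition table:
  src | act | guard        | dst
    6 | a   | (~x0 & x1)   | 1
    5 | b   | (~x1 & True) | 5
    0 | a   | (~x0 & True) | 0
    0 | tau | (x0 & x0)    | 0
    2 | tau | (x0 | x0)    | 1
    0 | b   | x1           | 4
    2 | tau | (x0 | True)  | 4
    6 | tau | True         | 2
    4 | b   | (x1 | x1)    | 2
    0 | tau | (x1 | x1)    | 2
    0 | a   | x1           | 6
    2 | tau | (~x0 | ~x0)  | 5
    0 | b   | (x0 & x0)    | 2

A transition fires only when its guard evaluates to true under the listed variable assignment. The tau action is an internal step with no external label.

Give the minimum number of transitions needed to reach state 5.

Breadth-first toward 5:
  depth 0: {0}
  depth 1: {2,4,6}
  depth 2: {1,5}
first hit 5 at d=2 via tau·tau

Answer: 2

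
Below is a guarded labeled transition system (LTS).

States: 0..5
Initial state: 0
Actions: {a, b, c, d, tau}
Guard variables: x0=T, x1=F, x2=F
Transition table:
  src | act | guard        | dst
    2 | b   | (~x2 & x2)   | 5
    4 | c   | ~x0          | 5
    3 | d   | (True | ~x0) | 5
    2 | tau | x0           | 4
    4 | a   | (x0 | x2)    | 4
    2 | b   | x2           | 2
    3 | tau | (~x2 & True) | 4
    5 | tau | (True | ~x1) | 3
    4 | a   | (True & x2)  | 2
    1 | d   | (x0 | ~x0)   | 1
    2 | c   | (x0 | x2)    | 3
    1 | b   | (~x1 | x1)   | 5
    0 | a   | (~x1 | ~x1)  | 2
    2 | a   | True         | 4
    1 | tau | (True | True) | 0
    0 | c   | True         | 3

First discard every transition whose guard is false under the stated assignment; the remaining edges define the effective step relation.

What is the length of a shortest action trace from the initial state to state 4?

Layered search for 4:
  Layer 0: {0}
  Layer 1: {2,3}
  Layer 2: {4,5}
depth(4)=2, e.g. a·a

Answer: 2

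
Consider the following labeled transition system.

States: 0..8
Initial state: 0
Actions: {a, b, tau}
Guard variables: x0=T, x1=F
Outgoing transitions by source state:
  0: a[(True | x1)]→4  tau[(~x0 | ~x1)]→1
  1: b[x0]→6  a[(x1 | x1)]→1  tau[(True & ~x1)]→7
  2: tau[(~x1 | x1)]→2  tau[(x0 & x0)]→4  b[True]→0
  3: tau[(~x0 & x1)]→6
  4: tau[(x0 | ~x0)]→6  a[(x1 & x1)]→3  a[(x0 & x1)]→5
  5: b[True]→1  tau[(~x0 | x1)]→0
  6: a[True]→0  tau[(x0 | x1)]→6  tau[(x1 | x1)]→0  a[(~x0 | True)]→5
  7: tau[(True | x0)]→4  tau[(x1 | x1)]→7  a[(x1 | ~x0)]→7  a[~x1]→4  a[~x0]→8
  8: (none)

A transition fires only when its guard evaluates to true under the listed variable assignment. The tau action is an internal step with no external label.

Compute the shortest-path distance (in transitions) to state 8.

Layered search for 8:
  L0 = {0}
  L1 = {1,4}
  L2 = {6,7}
  L3 = {5}
8 never appears.

Answer: UNREACHABLE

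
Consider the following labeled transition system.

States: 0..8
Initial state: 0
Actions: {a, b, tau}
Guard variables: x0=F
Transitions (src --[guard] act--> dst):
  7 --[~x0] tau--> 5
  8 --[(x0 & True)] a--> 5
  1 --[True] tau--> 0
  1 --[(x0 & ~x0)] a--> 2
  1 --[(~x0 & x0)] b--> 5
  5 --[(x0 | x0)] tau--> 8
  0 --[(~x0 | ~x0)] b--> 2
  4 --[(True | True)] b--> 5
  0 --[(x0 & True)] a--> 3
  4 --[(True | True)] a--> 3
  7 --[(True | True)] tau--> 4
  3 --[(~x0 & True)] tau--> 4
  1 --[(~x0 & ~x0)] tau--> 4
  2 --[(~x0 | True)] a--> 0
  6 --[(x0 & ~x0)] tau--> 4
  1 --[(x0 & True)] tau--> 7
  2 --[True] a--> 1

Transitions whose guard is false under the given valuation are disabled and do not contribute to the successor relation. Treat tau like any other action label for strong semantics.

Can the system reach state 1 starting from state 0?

Guard filter leaves 10 enabled edge(s).
Layer 0: {0}
Layer 1: {2}  total {0,2}
Layer 2: {1}  total {0,1,2}
Layer 3: {4}  total {0,1,2,4}
Layer 4: {3,5}  total {0,1,2,3,4,5}
Reachable = {0,1,2,3,4,5}
trace reaching 1: b·a

Answer: REACHABLE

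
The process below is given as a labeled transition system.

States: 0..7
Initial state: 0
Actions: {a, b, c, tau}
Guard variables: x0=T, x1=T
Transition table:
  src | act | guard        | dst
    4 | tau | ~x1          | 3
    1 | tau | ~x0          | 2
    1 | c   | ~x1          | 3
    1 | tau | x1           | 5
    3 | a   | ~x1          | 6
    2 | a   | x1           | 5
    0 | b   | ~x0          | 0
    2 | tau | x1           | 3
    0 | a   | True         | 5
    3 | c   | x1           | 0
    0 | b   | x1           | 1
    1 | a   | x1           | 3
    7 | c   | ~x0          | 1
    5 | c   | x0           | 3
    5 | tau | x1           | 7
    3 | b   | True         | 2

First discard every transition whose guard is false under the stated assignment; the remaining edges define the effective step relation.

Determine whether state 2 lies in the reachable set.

10 transition(s) survive guard evaluation.
depth 0: {0}
depth 1: {1,5}  cumulative {0,1,5}
depth 2: {3,7}  cumulative {0,1,3,5,7}
depth 3: {2}  cumulative {0,1,2,3,5,7}
Reach set: {0,1,2,3,5,7}
Path to 2: a·c·b

Answer: REACHABLE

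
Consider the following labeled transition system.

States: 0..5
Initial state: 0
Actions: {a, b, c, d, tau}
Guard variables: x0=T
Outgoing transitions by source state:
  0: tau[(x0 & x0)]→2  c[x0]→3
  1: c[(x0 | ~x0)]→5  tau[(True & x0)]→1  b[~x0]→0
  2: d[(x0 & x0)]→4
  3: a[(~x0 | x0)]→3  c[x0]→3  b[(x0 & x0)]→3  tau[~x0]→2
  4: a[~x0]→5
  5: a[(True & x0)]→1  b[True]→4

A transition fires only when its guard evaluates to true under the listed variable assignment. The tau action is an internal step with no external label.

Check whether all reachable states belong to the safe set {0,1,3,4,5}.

Answer: INVARIANT VIOLATED at state 2

Working:
Safe = {0,1,3,4,5}
Reachable = {0,2,3,4}
  0: ✓
  2: VIOLATES
  3: ✓
  4: ✓
witness against invariant: tau → 2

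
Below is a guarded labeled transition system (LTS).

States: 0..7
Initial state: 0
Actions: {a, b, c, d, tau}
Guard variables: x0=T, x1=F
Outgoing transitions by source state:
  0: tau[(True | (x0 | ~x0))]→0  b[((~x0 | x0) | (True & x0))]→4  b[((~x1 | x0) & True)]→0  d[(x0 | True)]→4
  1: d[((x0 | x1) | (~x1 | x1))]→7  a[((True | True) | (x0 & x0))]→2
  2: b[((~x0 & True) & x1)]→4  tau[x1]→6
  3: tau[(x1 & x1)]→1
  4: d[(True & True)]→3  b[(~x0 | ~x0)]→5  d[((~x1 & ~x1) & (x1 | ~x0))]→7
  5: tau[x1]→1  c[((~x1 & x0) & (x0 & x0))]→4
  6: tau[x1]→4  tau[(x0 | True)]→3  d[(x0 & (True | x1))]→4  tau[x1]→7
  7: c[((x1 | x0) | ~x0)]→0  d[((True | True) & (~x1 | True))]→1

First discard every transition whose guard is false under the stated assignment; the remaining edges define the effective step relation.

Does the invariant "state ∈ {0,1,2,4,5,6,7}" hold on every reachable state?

Inv-set: {0,1,2,4,5,6,7}
R = {0,3,4}
  0: ok
  3: outside
  4: ok
reach 3 via b·d — violates

Answer: INVARIANT VIOLATED at state 3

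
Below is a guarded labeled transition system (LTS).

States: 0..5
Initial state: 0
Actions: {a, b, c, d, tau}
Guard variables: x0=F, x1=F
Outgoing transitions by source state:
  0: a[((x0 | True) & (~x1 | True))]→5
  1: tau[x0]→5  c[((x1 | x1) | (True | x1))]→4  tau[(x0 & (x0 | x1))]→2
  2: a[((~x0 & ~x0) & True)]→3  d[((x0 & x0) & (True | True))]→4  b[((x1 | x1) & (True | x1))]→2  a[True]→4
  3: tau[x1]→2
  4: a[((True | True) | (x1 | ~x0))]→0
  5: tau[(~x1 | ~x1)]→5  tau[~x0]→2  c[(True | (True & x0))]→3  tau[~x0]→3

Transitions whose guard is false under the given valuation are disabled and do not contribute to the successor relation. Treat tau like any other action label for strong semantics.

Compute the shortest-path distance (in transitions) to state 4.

Answer: 3

Trace:
Breadth-first toward 4:
  depth 0: {0}
  depth 1: {5}
  depth 2: {2,3}
  depth 3: {4}
first hit 4 at d=3 via a·tau·a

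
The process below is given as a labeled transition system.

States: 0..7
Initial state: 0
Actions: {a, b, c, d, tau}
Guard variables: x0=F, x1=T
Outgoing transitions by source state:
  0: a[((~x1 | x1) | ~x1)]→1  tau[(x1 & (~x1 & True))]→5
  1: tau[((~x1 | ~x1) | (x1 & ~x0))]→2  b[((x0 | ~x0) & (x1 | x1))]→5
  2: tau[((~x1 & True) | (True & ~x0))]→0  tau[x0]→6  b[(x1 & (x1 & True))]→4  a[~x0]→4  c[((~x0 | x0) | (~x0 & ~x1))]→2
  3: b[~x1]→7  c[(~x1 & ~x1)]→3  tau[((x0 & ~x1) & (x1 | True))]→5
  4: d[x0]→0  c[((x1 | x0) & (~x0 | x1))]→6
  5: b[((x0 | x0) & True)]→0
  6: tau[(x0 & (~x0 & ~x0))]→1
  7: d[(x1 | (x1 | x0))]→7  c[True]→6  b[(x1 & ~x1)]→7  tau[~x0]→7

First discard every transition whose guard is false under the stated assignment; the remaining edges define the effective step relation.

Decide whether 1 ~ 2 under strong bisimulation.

Bisimulation quotient by refinement:
  π0 = {{0,1,2,3,4,5,6,7}}
  π1 = {{0},{1},{2},{3,5,6},{4},{7}}
6 equivalence class(es) (converged in 2)
1∈{1}, 2∈{2}

Answer: NOT BISIMILAR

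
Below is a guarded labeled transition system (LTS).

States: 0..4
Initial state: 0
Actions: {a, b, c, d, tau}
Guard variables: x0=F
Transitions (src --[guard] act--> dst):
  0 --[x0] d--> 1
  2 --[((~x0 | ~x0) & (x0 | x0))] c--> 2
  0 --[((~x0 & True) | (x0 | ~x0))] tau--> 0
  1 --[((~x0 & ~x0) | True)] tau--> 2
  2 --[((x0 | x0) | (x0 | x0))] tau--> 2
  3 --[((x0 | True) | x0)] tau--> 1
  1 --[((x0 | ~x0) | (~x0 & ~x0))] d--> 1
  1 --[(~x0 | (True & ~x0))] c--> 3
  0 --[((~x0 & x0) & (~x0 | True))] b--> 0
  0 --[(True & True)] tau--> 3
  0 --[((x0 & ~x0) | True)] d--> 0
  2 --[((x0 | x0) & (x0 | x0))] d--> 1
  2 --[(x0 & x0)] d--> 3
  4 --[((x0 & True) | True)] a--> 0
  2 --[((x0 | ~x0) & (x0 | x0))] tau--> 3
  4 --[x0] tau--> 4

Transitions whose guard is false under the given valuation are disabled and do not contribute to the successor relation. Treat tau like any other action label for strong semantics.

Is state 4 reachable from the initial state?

Answer: UNREACHABLE

Working:
After dropping false guards: 8 live edges.
Layer 0: {0}
Layer 1: {3}  total {0,3}
Layer 2: {1}  total {0,1,3}
Layer 3: {2}  total {0,1,2,3}
Reach set: {0,1,2,3}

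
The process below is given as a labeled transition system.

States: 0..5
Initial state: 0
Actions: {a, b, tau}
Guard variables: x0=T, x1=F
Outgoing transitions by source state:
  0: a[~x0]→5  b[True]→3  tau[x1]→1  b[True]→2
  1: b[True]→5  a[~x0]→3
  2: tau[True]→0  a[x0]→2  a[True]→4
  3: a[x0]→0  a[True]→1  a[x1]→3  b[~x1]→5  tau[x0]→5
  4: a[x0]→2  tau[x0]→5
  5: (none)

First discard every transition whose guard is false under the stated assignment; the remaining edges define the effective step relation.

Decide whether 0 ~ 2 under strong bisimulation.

Answer: NOT BISIMILAR

Working:
Bisimulation quotient by refinement:
  π0 = {{0,1,2,3,4,5}}
  π1 = {{0,1},{2,4},{3},{5}}
  π2 = {{0},{1},{2},{3},{4},{5}}
6 equivalence class(es) (converged in 3)
class of 0: {0}; class of 2: {2}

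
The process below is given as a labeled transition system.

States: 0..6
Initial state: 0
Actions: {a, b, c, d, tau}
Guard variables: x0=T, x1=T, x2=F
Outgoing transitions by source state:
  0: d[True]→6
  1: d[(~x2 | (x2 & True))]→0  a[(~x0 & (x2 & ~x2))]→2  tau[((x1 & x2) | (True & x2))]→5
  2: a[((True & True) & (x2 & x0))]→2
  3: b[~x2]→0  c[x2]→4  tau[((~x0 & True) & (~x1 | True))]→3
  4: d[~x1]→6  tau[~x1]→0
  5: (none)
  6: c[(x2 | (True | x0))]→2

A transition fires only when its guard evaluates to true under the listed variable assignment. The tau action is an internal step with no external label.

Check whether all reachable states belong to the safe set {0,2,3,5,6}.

Answer: INVARIANT HOLDS

Trace:
Safe = {0,2,3,5,6}
R = {0,2,6}
  0: ok
  2: ok
  6: ok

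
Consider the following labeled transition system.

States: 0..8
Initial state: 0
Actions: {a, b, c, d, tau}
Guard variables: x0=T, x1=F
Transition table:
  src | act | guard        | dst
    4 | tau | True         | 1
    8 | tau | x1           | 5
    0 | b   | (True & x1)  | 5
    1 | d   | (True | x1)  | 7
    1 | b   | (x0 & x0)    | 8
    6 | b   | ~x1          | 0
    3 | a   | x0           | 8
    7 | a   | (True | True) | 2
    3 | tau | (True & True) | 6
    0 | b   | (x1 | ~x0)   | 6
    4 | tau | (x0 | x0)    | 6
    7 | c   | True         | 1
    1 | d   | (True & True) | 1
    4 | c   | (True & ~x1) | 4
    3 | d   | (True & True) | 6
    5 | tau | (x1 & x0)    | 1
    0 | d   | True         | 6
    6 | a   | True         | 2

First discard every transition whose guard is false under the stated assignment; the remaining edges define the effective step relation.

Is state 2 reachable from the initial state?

Answer: REACHABLE

Working:
Guard filter leaves 14 enabled edge(s).
L0 = {0}
L1 = {6}  cumulative {0,6}
L2 = {2}  cumulative {0,2,6}
R = {0,2,6}
witness 2: d·a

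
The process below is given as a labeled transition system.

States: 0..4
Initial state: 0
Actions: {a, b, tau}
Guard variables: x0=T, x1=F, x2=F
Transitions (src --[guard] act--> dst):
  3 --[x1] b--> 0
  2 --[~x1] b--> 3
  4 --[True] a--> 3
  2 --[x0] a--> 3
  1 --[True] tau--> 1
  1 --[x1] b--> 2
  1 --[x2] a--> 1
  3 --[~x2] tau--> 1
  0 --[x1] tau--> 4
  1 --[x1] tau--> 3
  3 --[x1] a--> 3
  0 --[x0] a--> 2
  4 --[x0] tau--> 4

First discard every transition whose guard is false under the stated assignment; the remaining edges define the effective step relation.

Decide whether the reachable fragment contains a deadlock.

Answer: DEADLOCK-FREE

Trace:
R = {0,1,2,3}
  0: a→2  [1 out]
  1: tau→1  [1 out]
  2: a→3  b→3  [2 out]
  3: tau→1  [1 out]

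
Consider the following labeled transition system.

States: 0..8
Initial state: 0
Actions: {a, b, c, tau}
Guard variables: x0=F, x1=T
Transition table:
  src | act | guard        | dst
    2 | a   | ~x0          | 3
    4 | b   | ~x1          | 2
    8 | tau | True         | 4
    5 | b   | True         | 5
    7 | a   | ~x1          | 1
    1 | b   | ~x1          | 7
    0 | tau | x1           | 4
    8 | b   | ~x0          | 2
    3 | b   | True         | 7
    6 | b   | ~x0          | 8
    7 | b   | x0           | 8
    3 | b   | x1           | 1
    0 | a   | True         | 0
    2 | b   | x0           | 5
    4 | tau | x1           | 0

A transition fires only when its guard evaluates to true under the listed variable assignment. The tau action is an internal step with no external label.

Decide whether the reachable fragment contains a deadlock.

R = {0,4}
  0: a→0  tau→4  [2 out]
  4: tau→0  [1 out]

Answer: DEADLOCK-FREE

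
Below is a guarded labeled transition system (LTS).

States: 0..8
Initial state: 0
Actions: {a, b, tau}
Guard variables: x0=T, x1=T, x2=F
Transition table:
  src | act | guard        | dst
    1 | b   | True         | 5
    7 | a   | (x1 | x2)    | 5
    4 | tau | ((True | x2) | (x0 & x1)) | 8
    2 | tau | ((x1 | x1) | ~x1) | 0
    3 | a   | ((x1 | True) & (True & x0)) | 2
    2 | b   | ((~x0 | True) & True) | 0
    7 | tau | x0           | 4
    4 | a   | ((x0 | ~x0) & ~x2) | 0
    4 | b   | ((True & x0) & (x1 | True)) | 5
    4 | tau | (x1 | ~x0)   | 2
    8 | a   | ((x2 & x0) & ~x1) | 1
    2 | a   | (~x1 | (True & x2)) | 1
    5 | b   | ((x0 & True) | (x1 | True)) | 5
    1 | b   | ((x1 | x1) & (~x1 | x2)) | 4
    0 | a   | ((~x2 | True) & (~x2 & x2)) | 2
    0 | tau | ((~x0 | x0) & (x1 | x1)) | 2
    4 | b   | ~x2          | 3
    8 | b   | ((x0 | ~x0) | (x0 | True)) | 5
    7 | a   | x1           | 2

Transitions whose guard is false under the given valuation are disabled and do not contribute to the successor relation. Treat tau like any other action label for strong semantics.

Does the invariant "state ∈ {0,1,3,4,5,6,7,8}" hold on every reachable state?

Answer: INVARIANT VIOLATED at state 2

Working:
Safe = {0,1,3,4,5,6,7,8}
Reachable = {0,2}
  0: safe
  2: VIOLATES
witness against invariant: tau → 2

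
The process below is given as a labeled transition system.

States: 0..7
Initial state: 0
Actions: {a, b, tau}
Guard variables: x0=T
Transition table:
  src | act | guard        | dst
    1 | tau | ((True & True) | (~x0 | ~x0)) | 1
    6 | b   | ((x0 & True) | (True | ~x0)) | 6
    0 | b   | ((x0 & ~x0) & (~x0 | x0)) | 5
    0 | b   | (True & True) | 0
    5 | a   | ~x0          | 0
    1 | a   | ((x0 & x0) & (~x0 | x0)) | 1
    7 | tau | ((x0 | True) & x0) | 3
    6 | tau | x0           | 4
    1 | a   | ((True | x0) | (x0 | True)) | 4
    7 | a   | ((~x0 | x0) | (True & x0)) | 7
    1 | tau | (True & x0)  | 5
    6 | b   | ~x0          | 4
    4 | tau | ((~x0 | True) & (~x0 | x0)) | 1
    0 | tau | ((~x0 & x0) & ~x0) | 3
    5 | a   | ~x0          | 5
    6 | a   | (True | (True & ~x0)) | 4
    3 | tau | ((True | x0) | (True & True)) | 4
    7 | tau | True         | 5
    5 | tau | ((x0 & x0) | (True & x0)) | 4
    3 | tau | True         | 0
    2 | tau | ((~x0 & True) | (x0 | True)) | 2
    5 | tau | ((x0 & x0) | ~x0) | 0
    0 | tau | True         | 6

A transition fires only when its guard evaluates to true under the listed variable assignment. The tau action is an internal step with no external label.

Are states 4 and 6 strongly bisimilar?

Answer: NOT BISIMILAR

Trace:
Compute ~ classes (split until stable):
  P[0] = {{0,1,2,3,4,5,6,7}}
  P[1] = {{0},{1,7},{2,3,4,5},{6}}
  P[2] = {{0},{1},{2},{3,5},{4},{6},{7}}
stable after 3 split(s): 7 block(s)
[4]={4}  [6]={6}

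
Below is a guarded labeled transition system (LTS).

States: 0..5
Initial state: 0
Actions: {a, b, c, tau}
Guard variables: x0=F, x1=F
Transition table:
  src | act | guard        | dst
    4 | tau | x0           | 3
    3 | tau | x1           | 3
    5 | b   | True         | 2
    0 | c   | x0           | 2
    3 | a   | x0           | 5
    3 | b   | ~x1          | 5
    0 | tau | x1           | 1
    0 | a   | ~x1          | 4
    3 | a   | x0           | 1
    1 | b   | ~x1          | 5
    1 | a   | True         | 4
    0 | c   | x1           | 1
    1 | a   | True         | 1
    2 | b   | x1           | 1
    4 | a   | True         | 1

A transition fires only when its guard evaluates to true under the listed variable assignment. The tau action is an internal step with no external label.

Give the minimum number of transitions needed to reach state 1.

Layered search for 1:
  depth 0: {0}
  depth 1: {4}
  depth 2: {1}
1 enters at depth 2; path a·a

Answer: 2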